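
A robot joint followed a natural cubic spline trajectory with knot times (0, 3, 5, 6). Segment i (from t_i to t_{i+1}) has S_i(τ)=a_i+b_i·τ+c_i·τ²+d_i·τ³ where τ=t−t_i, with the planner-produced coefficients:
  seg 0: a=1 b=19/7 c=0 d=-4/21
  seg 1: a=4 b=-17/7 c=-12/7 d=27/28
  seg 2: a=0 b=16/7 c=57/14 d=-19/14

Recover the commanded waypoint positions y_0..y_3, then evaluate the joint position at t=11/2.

y_0=1 y_1=4 y_2=0 y_3=5
S(11/2) = 223/112

y_0 = S_0(0) = a_0 = 1
y_1 = S_1(0) = a_1 = 4
y_2 = S_2(0) = a_2 = 0
y_3 = S_2(1) = 5
t_q=11/2 is in segment 2 (τ=1/2); S_2(τ)=223/112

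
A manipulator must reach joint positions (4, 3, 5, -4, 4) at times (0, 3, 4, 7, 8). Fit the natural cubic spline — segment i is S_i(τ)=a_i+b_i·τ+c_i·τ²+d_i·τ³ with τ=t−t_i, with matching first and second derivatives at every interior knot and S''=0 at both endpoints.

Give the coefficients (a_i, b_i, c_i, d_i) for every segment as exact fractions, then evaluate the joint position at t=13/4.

Δ: Δ0=-1/3, Δ1=2, Δ2=-3, Δ3=8
row 1: diag=8, rhs=14; c'=1/8, d'=7/4
row 2: denom=8−1·1/8=63/8; d'=(-30−1·7/4)/(63/8)=-254/63
row 3: denom=8−3·8/21=48/7; d'=(66−3·-254/63)/(48/7)=205/18
back: M3=205/18
back: M2=-254/63−8/21·205/18=-226/27
back: M1=7/4−1/8·-226/27=151/54
M: M0=0, M1=151/54, M2=-226/27, M3=205/18, M4=0
seg 0: a=4, c=M0/2=0, d=(M1−M0)/(6·3)=151/972, b=Δ0−h0·(2M0+M1)/6=-187/108
seg 1: a=3, c=M1/2=151/108, d=(M2−M1)/(6·1)=-67/36, b=Δ1−h1·(2M1+M2)/6=133/54
seg 2: a=5, c=M2/2=-113/27, d=(M3−M2)/(6·3)=1067/972, b=Δ2−h2·(2M2+M3)/6=-35/108
seg 3: a=-4, c=M3/2=205/36, d=(M4−M3)/(6·1)=-205/108, b=Δ3−h3·(2M3+M4)/6=227/54
t_q=13/4 → seg 1, τ=1/4; S=3+133/54·τ+151/108·τ²+-67/36·τ³=8465/2304

  seg 0: a=4 b=-187/108 c=0 d=151/972
  seg 1: a=3 b=133/54 c=151/108 d=-67/36
  seg 2: a=5 b=-35/108 c=-113/27 d=1067/972
  seg 3: a=-4 b=227/54 c=205/36 d=-205/108
S(13/4) = 8465/2304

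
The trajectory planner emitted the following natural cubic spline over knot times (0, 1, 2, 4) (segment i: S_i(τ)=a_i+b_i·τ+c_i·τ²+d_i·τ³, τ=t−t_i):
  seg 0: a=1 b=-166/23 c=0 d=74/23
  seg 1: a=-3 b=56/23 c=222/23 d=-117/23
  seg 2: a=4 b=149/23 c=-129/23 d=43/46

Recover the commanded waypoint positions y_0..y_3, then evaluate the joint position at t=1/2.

y_0 = S_0(0) = a_0 = 1
y_1 = S_1(0) = a_1 = -3
y_2 = S_2(0) = a_2 = 4
y_3 = S_2(2) = 2
t_q=1/2 is in segment 0 (τ=1/2); S_0(τ)=-203/92

y_0=1 y_1=-3 y_2=4 y_3=2
S(1/2) = -203/92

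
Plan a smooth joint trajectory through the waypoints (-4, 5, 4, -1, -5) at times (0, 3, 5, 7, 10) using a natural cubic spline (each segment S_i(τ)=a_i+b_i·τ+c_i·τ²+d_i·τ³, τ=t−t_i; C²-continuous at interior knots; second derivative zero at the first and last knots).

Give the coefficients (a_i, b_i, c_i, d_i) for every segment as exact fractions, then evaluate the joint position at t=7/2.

  seg 0: a=-4 b=353/90 c=0 d=-83/810
  seg 1: a=5 b=52/45 c=-83/90 d=17/360
  seg 2: a=4 b=-59/30 c=-23/36 d=67/360
  seg 3: a=-1 b=-103/45 c=43/90 d=-43/810
S(7/2) = 1713/320

Δ: Δ0=3, Δ1=-1/2, Δ2=-5/2, Δ3=-4/3
row 1: diag=10, rhs=-21; c'=1/5, d'=-21/10
row 2: denom=8−2·1/5=38/5; d'=(-12−2·-21/10)/(38/5)=-39/38
row 3: denom=10−2·5/19=180/19; d'=(7−2·-39/38)/(180/19)=43/45
back: M3=43/45
back: M2=-39/38−5/19·43/45=-23/18
back: M1=-21/10−1/5·-23/18=-83/45
M: M0=0, M1=-83/45, M2=-23/18, M3=43/45, M4=0
seg 0: a=-4, c=M0/2=0, d=(M1−M0)/(6·3)=-83/810, b=Δ0−h0·(2M0+M1)/6=353/90
seg 1: a=5, c=M1/2=-83/90, d=(M2−M1)/(6·2)=17/360, b=Δ1−h1·(2M1+M2)/6=52/45
seg 2: a=4, c=M2/2=-23/36, d=(M3−M2)/(6·2)=67/360, b=Δ2−h2·(2M2+M3)/6=-59/30
seg 3: a=-1, c=M3/2=43/90, d=(M4−M3)/(6·3)=-43/810, b=Δ3−h3·(2M3+M4)/6=-103/45
t_q=7/2 → seg 1, τ=1/2; S=5+52/45·τ+-83/90·τ²+17/360·τ³=1713/320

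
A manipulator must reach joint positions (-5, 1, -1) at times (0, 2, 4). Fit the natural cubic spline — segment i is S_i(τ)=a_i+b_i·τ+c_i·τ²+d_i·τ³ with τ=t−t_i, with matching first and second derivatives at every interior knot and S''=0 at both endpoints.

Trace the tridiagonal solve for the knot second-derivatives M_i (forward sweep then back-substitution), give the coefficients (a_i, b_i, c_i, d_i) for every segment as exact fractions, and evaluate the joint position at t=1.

  seg 0: a=-5 b=4 c=0 d=-1/4
  seg 1: a=1 b=1 c=-3/2 d=1/4
S(1) = -5/4

Δ: Δ0=3, Δ1=-1
row 1: diag=8, rhs=-24; c'=1/4, d'=-3
back: M1=-3
M: M0=0, M1=-3, M2=0
seg 0: a=-5, c=M0/2=0, d=(M1−M0)/(6·2)=-1/4, b=Δ0−h0·(2M0+M1)/6=4
seg 1: a=1, c=M1/2=-3/2, d=(M2−M1)/(6·2)=1/4, b=Δ1−h1·(2M1+M2)/6=1
t_q=1 → seg 0, τ=1; S=-5+4·τ+0·τ²+-1/4·τ³=-5/4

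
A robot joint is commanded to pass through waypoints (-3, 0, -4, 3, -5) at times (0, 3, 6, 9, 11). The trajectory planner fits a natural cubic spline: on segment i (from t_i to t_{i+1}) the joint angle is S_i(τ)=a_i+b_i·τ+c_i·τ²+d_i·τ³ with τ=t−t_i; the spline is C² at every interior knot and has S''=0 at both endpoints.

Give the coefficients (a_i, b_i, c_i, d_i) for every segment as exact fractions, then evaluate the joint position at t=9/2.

  seg 0: a=-3 b=140/69 c=0 d=-71/621
  seg 1: a=0 b=-73/69 c=-71/69 d=194/621
  seg 2: a=-4 b=83/69 c=41/23 d=-97/207
  seg 3: a=3 b=-52/69 c=-56/23 d=28/69
S(9/2) = -131/46

Δ: Δ0=1, Δ1=-4/3, Δ2=7/3, Δ3=-4
row 1: diag=12, rhs=-14; c'=1/4, d'=-7/6
row 2: denom=12−3·1/4=45/4; d'=(22−3·-7/6)/(45/4)=34/15
row 3: denom=10−3·4/15=46/5; d'=(-38−3·34/15)/(46/5)=-112/23
back: M3=-112/23
back: M2=34/15−4/15·-112/23=82/23
back: M1=-7/6−1/4·82/23=-142/69
M: M0=0, M1=-142/69, M2=82/23, M3=-112/23, M4=0
seg 0: a=-3, c=M0/2=0, d=(M1−M0)/(6·3)=-71/621, b=Δ0−h0·(2M0+M1)/6=140/69
seg 1: a=0, c=M1/2=-71/69, d=(M2−M1)/(6·3)=194/621, b=Δ1−h1·(2M1+M2)/6=-73/69
seg 2: a=-4, c=M2/2=41/23, d=(M3−M2)/(6·3)=-97/207, b=Δ2−h2·(2M2+M3)/6=83/69
seg 3: a=3, c=M3/2=-56/23, d=(M4−M3)/(6·2)=28/69, b=Δ3−h3·(2M3+M4)/6=-52/69
t_q=9/2 → seg 1, τ=3/2; S=0+-73/69·τ+-71/69·τ²+194/621·τ³=-131/46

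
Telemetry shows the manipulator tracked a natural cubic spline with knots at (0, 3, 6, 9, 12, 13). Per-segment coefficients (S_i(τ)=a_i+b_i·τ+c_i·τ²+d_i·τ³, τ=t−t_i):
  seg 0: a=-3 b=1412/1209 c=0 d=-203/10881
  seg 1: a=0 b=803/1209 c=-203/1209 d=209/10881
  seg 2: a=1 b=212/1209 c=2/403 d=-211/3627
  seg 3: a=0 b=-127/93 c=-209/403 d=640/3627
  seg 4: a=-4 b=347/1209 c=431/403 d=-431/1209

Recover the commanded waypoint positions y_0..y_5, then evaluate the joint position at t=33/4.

y_0=-3 y_1=0 y_2=1 y_3=0 y_4=-4 y_5=-3
S(33/4) = 19525/25792

y_0 = S_0(0) = a_0 = -3
y_1 = S_1(0) = a_1 = 0
y_2 = S_2(0) = a_2 = 1
y_3 = S_3(0) = a_3 = 0
y_4 = S_4(0) = a_4 = -4
y_5 = S_4(1) = -3
t_q=33/4 is in segment 2 (τ=9/4); S_2(τ)=19525/25792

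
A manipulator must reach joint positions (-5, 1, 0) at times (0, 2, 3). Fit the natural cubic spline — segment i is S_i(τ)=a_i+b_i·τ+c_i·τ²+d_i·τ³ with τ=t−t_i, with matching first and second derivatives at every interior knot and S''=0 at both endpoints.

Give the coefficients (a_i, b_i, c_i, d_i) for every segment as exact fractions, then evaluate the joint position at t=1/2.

Δ: Δ0=3, Δ1=-1
row 1: diag=6, rhs=-24; c'=1/6, d'=-4
back: M1=-4
M: M0=0, M1=-4, M2=0
seg 0: a=-5, c=M0/2=0, d=(M1−M0)/(6·2)=-1/3, b=Δ0−h0·(2M0+M1)/6=13/3
seg 1: a=1, c=M1/2=-2, d=(M2−M1)/(6·1)=2/3, b=Δ1−h1·(2M1+M2)/6=1/3
t_q=1/2 → seg 0, τ=1/2; S=-5+13/3·τ+0·τ²+-1/3·τ³=-23/8

  seg 0: a=-5 b=13/3 c=0 d=-1/3
  seg 1: a=1 b=1/3 c=-2 d=2/3
S(1/2) = -23/8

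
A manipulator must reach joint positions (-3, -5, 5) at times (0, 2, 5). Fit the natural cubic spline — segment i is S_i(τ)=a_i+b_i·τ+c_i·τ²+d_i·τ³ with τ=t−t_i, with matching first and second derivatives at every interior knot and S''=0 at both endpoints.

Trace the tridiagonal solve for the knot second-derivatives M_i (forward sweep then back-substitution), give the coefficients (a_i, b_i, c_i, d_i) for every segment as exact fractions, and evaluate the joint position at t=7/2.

  seg 0: a=-3 b=-28/15 c=0 d=13/60
  seg 1: a=-5 b=11/15 c=13/10 d=-13/90
S(7/2) = -117/80

Δ: Δ0=-1, Δ1=10/3
row 1: diag=10, rhs=26; c'=3/10, d'=13/5
back: M1=13/5
M: M0=0, M1=13/5, M2=0
seg 0: a=-3, c=M0/2=0, d=(M1−M0)/(6·2)=13/60, b=Δ0−h0·(2M0+M1)/6=-28/15
seg 1: a=-5, c=M1/2=13/10, d=(M2−M1)/(6·3)=-13/90, b=Δ1−h1·(2M1+M2)/6=11/15
t_q=7/2 → seg 1, τ=3/2; S=-5+11/15·τ+13/10·τ²+-13/90·τ³=-117/80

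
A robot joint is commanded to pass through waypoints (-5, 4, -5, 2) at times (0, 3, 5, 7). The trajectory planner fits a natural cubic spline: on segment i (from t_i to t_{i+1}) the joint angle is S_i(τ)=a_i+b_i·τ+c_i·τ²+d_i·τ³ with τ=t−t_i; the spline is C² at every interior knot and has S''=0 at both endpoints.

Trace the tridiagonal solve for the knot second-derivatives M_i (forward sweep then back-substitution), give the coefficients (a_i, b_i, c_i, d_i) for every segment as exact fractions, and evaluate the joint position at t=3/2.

  seg 0: a=-5 b=6 c=0 d=-1/3
  seg 1: a=4 b=-3 c=-3 d=9/8
  seg 2: a=-5 b=-3/2 c=15/4 d=-5/8
S(3/2) = 23/8

Δ: Δ0=3, Δ1=-9/2, Δ2=7/2
row 1: diag=10, rhs=-45; c'=1/5, d'=-9/2
row 2: denom=8−2·1/5=38/5; d'=(48−2·-9/2)/(38/5)=15/2
back: M2=15/2
back: M1=-9/2−1/5·15/2=-6
M: M0=0, M1=-6, M2=15/2, M3=0
seg 0: a=-5, c=M0/2=0, d=(M1−M0)/(6·3)=-1/3, b=Δ0−h0·(2M0+M1)/6=6
seg 1: a=4, c=M1/2=-3, d=(M2−M1)/(6·2)=9/8, b=Δ1−h1·(2M1+M2)/6=-3
seg 2: a=-5, c=M2/2=15/4, d=(M3−M2)/(6·2)=-5/8, b=Δ2−h2·(2M2+M3)/6=-3/2
t_q=3/2 → seg 0, τ=3/2; S=-5+6·τ+0·τ²+-1/3·τ³=23/8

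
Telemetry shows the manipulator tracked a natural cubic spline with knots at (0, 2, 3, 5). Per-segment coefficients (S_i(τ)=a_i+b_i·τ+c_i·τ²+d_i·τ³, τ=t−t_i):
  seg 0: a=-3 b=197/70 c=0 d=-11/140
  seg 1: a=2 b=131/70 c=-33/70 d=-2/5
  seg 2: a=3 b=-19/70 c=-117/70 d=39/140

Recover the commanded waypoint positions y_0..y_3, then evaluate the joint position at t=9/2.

y_0 = S_0(0) = a_0 = -3
y_1 = S_1(0) = a_1 = 2
y_2 = S_2(0) = a_2 = 3
y_3 = S_2(2) = -2
t_q=9/2 is in segment 2 (τ=3/2); S_2(τ)=-51/224

y_0=-3 y_1=2 y_2=3 y_3=-2
S(9/2) = -51/224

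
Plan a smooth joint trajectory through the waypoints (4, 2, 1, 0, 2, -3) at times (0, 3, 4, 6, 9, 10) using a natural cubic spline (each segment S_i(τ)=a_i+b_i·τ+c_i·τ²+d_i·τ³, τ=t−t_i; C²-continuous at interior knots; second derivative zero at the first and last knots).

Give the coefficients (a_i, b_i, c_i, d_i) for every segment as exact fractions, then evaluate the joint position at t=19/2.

Δ: Δ0=-2/3, Δ1=-1, Δ2=-1/2, Δ3=2/3, Δ4=-5
row 1: diag=8, rhs=-2; c'=1/8, d'=-1/4
row 2: denom=6−1·1/8=47/8; d'=(3−1·-1/4)/(47/8)=26/47
row 3: denom=10−2·16/47=438/47; d'=(7−2·26/47)/(438/47)=277/438
row 4: denom=8−3·47/146=1027/146; d'=(-34−3·277/438)/(1027/146)=-5241/1027
back: M4=-5241/1027
back: M3=277/438−47/146·-5241/1027=7010/3081
back: M2=26/47−16/47·7010/3081=-682/3081
back: M1=-1/4−1/8·-682/3081=-685/3081
M: M0=0, M1=-685/3081, M2=-682/3081, M3=7010/3081, M4=-5241/1027, M5=0
seg 0: a=4, c=M0/2=0, d=(M1−M0)/(6·3)=-685/55458, b=Δ0−h0·(2M0+M1)/6=-1141/2054
seg 1: a=2, c=M1/2=-685/6162, d=(M2−M1)/(6·1)=1/6162, b=Δ1−h1·(2M1+M2)/6=-913/1027
seg 2: a=1, c=M2/2=-341/3081, d=(M3−M2)/(6·2)=641/3081, b=Δ2−h2·(2M2+M3)/6=-6845/6162
seg 3: a=0, c=M3/2=3505/3081, d=(M4−M3)/(6·3)=-22733/55458, b=Δ3−h3·(2M3+M4)/6=149/158
seg 4: a=2, c=M4/2=-5241/2054, d=(M5−M4)/(6·1)=1747/2054, b=Δ4−h4·(2M4+M5)/6=-3388/1027
t_q=19/2 → seg 4, τ=1/2; S=2+-3388/1027·τ+-5241/2054·τ²+1747/2054·τ³=-2975/16432

  seg 0: a=4 b=-1141/2054 c=0 d=-685/55458
  seg 1: a=2 b=-913/1027 c=-685/6162 d=1/6162
  seg 2: a=1 b=-6845/6162 c=-341/3081 d=641/3081
  seg 3: a=0 b=149/158 c=3505/3081 d=-22733/55458
  seg 4: a=2 b=-3388/1027 c=-5241/2054 d=1747/2054
S(19/2) = -2975/16432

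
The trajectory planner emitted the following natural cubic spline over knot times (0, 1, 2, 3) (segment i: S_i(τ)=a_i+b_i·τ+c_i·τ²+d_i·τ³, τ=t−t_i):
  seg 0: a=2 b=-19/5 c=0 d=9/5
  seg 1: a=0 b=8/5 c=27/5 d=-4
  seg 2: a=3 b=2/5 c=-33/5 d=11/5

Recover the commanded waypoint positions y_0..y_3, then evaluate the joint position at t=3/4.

y_0 = S_0(0) = a_0 = 2
y_1 = S_1(0) = a_1 = 0
y_2 = S_2(0) = a_2 = 3
y_3 = S_2(1) = -1
t_q=3/4 is in segment 0 (τ=3/4); S_0(τ)=-29/320

y_0=2 y_1=0 y_2=3 y_3=-1
S(3/4) = -29/320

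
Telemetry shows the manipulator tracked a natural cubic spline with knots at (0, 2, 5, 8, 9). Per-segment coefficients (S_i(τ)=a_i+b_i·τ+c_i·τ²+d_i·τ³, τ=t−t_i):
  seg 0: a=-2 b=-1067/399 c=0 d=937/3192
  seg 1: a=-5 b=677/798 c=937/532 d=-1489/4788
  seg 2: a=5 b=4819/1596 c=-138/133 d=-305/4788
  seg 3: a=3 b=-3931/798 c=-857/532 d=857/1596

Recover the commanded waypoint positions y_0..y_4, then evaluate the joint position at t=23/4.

y_0 = S_0(0) = a_0 = -2
y_1 = S_1(0) = a_1 = -5
y_2 = S_2(0) = a_2 = 5
y_3 = S_3(0) = a_3 = 3
y_4 = S_3(1) = -3
t_q=23/4 is in segment 2 (τ=3/4); S_2(τ)=226557/34048

y_0=-2 y_1=-5 y_2=5 y_3=3 y_4=-3
S(23/4) = 226557/34048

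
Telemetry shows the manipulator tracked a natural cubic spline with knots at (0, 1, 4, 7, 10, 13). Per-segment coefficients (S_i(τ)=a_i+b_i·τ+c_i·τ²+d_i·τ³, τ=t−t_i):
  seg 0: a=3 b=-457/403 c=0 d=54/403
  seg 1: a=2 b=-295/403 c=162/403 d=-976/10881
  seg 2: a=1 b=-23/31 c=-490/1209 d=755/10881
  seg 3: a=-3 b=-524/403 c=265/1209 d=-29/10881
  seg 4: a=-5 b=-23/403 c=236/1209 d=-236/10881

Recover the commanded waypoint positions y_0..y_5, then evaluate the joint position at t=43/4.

y_0=3 y_1=2 y_2=1 y_3=-3 y_4=-5 y_5=-4
S(43/4) = -31867/6448

y_0 = S_0(0) = a_0 = 3
y_1 = S_1(0) = a_1 = 2
y_2 = S_2(0) = a_2 = 1
y_3 = S_3(0) = a_3 = -3
y_4 = S_4(0) = a_4 = -5
y_5 = S_4(3) = -4
t_q=43/4 is in segment 4 (τ=3/4); S_4(τ)=-31867/6448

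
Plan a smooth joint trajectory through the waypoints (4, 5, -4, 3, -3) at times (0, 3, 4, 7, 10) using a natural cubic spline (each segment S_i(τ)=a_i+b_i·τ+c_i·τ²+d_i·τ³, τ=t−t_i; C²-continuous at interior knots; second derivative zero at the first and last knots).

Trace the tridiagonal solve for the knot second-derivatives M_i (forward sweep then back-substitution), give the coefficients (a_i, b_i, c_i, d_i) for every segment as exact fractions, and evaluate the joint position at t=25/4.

  seg 0: a=4 b=1037/228 c=0 d=-961/2052
  seg 1: a=5 b=-923/114 c=-961/228 d=755/228
  seg 2: a=-4 b=-501/76 c=326/57 d=-1877/2052
  seg 3: a=3 b=115/38 c=-191/76 d=191/684
S(25/4) = -1447/4864

Δ: Δ0=1/3, Δ1=-9, Δ2=7/3, Δ3=-2
row 1: diag=8, rhs=-56; c'=1/8, d'=-7
row 2: denom=8−1·1/8=63/8; d'=(68−1·-7)/(63/8)=200/21
row 3: denom=12−3·8/21=76/7; d'=(-26−3·200/21)/(76/7)=-191/38
back: M3=-191/38
back: M2=200/21−8/21·-191/38=652/57
back: M1=-7−1/8·652/57=-961/114
M: M0=0, M1=-961/114, M2=652/57, M3=-191/38, M4=0
seg 0: a=4, c=M0/2=0, d=(M1−M0)/(6·3)=-961/2052, b=Δ0−h0·(2M0+M1)/6=1037/228
seg 1: a=5, c=M1/2=-961/228, d=(M2−M1)/(6·1)=755/228, b=Δ1−h1·(2M1+M2)/6=-923/114
seg 2: a=-4, c=M2/2=326/57, d=(M3−M2)/(6·3)=-1877/2052, b=Δ2−h2·(2M2+M3)/6=-501/76
seg 3: a=3, c=M3/2=-191/76, d=(M4−M3)/(6·3)=191/684, b=Δ3−h3·(2M3+M4)/6=115/38
t_q=25/4 → seg 2, τ=9/4; S=-4+-501/76·τ+326/57·τ²+-1877/2052·τ³=-1447/4864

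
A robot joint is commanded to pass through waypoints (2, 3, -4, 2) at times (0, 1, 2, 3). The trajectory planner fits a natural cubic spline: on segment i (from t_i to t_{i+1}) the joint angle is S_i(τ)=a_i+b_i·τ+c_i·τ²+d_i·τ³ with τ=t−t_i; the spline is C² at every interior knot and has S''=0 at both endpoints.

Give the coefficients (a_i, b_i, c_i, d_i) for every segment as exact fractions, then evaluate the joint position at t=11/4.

Δ: Δ0=1, Δ1=-7, Δ2=6
row 1: diag=4, rhs=-48; c'=1/4, d'=-12
row 2: denom=4−1·1/4=15/4; d'=(78−1·-12)/(15/4)=24
back: M2=24
back: M1=-12−1/4·24=-18
M: M0=0, M1=-18, M2=24, M3=0
seg 0: a=2, c=M0/2=0, d=(M1−M0)/(6·1)=-3, b=Δ0−h0·(2M0+M1)/6=4
seg 1: a=3, c=M1/2=-9, d=(M2−M1)/(6·1)=7, b=Δ1−h1·(2M1+M2)/6=-5
seg 2: a=-4, c=M2/2=12, d=(M3−M2)/(6·1)=-4, b=Δ2−h2·(2M2+M3)/6=-2
t_q=11/4 → seg 2, τ=3/4; S=-4+-2·τ+12·τ²+-4·τ³=-7/16

  seg 0: a=2 b=4 c=0 d=-3
  seg 1: a=3 b=-5 c=-9 d=7
  seg 2: a=-4 b=-2 c=12 d=-4
S(11/4) = -7/16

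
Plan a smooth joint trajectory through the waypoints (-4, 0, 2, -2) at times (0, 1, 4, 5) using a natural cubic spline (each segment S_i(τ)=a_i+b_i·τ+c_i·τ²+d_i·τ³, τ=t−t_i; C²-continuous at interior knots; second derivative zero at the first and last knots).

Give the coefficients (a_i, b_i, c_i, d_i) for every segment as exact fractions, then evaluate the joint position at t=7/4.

Δ: Δ0=4, Δ1=2/3, Δ2=-4
row 1: diag=8, rhs=-20; c'=3/8, d'=-5/2
row 2: denom=8−3·3/8=55/8; d'=(-28−3·-5/2)/(55/8)=-164/55
back: M2=-164/55
back: M1=-5/2−3/8·-164/55=-76/55
M: M0=0, M1=-76/55, M2=-164/55, M3=0
seg 0: a=-4, c=M0/2=0, d=(M1−M0)/(6·1)=-38/165, b=Δ0−h0·(2M0+M1)/6=698/165
seg 1: a=0, c=M1/2=-38/55, d=(M2−M1)/(6·3)=-4/45, b=Δ1−h1·(2M1+M2)/6=584/165
seg 2: a=2, c=M2/2=-82/55, d=(M3−M2)/(6·1)=82/165, b=Δ2−h2·(2M2+M3)/6=-496/165
t_q=7/4 → seg 1, τ=3/4; S=0+584/165·τ+-38/55·τ²+-4/45·τ³=1961/880

  seg 0: a=-4 b=698/165 c=0 d=-38/165
  seg 1: a=0 b=584/165 c=-38/55 d=-4/45
  seg 2: a=2 b=-496/165 c=-82/55 d=82/165
S(7/4) = 1961/880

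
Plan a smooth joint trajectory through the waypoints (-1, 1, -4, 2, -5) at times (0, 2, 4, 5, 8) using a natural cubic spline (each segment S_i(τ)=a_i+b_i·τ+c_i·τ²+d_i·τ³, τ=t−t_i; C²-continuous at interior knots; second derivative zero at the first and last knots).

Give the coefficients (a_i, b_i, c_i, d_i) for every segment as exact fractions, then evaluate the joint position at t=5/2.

  seg 0: a=-1 b=2935/1032 c=0 d=-1903/4128
  seg 1: a=1 b=-1387/516 c=-1903/688 d=5903/4128
  seg 2: a=-4 b=3517/1032 c=250/43 d=-3325/1032
  seg 3: a=2 b=2771/516 c=-1325/344 d=1325/3096
S(5/2) = -9431/11008

Δ: Δ0=1, Δ1=-5/2, Δ2=6, Δ3=-7/3
row 1: diag=8, rhs=-21; c'=1/4, d'=-21/8
row 2: denom=6−2·1/4=11/2; d'=(51−2·-21/8)/(11/2)=225/22
row 3: denom=8−1·2/11=86/11; d'=(-50−1·225/22)/(86/11)=-1325/172
back: M3=-1325/172
back: M2=225/22−2/11·-1325/172=500/43
back: M1=-21/8−1/4·500/43=-1903/344
M: M0=0, M1=-1903/344, M2=500/43, M3=-1325/172, M4=0
seg 0: a=-1, c=M0/2=0, d=(M1−M0)/(6·2)=-1903/4128, b=Δ0−h0·(2M0+M1)/6=2935/1032
seg 1: a=1, c=M1/2=-1903/688, d=(M2−M1)/(6·2)=5903/4128, b=Δ1−h1·(2M1+M2)/6=-1387/516
seg 2: a=-4, c=M2/2=250/43, d=(M3−M2)/(6·1)=-3325/1032, b=Δ2−h2·(2M2+M3)/6=3517/1032
seg 3: a=2, c=M3/2=-1325/344, d=(M4−M3)/(6·3)=1325/3096, b=Δ3−h3·(2M3+M4)/6=2771/516
t_q=5/2 → seg 1, τ=1/2; S=1+-1387/516·τ+-1903/688·τ²+5903/4128·τ³=-9431/11008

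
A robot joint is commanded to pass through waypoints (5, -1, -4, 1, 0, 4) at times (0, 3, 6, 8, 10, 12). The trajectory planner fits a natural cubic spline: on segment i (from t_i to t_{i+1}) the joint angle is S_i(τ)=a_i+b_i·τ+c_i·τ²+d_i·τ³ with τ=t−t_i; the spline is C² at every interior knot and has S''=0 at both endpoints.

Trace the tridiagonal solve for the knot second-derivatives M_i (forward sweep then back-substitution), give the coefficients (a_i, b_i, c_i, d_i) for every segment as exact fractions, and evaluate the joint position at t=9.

Δ: Δ0=-2, Δ1=-1, Δ2=5/2, Δ3=-1/2, Δ4=2
row 1: diag=12, rhs=6; c'=1/4, d'=1/2
row 2: denom=10−3·1/4=37/4; d'=(21−3·1/2)/(37/4)=78/37
row 3: denom=8−2·8/37=280/37; d'=(-18−2·78/37)/(280/37)=-411/140
row 4: denom=8−2·37/140=523/70; d'=(15−2·-411/140)/(523/70)=1461/523
back: M4=1461/523
back: M3=-411/140−37/140·1461/523=-3843/1046
back: M2=78/37−8/37·-3843/1046=1518/523
back: M1=1/2−1/4·1518/523=-118/523
M: M0=0, M1=-118/523, M2=1518/523, M3=-3843/1046, M4=1461/523, M5=0
seg 0: a=5, c=M0/2=0, d=(M1−M0)/(6·3)=-59/4707, b=Δ0−h0·(2M0+M1)/6=-987/523
seg 1: a=-1, c=M1/2=-59/523, d=(M2−M1)/(6·3)=818/4707, b=Δ1−h1·(2M1+M2)/6=-1164/523
seg 2: a=-4, c=M2/2=759/523, d=(M3−M2)/(6·2)=-2293/4184, b=Δ2−h2·(2M2+M3)/6=936/523
seg 3: a=1, c=M3/2=-3843/2092, d=(M4−M3)/(6·2)=2255/4184, b=Δ3−h3·(2M3+M4)/6=1065/1046
seg 4: a=0, c=M4/2=1461/1046, d=(M5−M4)/(6·2)=-487/2092, b=Δ4−h4·(2M4+M5)/6=72/523
t_q=9 → seg 3, τ=1; S=1+1065/1046·τ+-3843/2092·τ²+2255/4184·τ³=3013/4184

  seg 0: a=5 b=-987/523 c=0 d=-59/4707
  seg 1: a=-1 b=-1164/523 c=-59/523 d=818/4707
  seg 2: a=-4 b=936/523 c=759/523 d=-2293/4184
  seg 3: a=1 b=1065/1046 c=-3843/2092 d=2255/4184
  seg 4: a=0 b=72/523 c=1461/1046 d=-487/2092
S(9) = 3013/4184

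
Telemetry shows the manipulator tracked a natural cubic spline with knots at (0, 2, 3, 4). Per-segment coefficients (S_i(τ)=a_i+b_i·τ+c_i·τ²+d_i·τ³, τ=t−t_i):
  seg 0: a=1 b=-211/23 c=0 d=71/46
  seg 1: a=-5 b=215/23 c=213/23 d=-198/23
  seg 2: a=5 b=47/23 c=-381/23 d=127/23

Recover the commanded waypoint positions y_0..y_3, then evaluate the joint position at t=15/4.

y_0=1 y_1=-5 y_2=5 y_3=-4
S(15/4) = -671/1472

y_0 = S_0(0) = a_0 = 1
y_1 = S_1(0) = a_1 = -5
y_2 = S_2(0) = a_2 = 5
y_3 = S_2(1) = -4
t_q=15/4 is in segment 2 (τ=3/4); S_2(τ)=-671/1472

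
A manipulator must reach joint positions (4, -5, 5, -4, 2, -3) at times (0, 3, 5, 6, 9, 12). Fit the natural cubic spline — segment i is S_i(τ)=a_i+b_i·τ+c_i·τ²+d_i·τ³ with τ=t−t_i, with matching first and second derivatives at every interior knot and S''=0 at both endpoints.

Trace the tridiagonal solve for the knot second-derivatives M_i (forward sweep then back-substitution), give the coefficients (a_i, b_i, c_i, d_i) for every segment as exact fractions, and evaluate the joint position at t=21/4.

Δ: Δ0=-3, Δ1=5, Δ2=-9, Δ3=2, Δ4=-5/3
row 1: diag=10, rhs=48; c'=1/5, d'=24/5
row 2: denom=6−2·1/5=28/5; d'=(-84−2·24/5)/(28/5)=-117/7
row 3: denom=8−1·5/28=219/28; d'=(66−1·-117/7)/(219/28)=772/73
row 4: denom=12−3·28/73=792/73; d'=(-22−3·772/73)/(792/73)=-1961/396
back: M4=-1961/396
back: M3=772/73−28/73·-1961/396=1235/99
back: M2=-117/7−5/28·1235/99=-7501/396
back: M1=24/5−1/5·-7501/396=3401/396
M: M0=0, M1=3401/396, M2=-7501/396, M3=1235/99, M4=-1961/396, M5=0
seg 0: a=4, c=M0/2=0, d=(M1−M0)/(6·3)=3401/7128, b=Δ0−h0·(2M0+M1)/6=-5777/792
seg 1: a=-5, c=M1/2=3401/792, d=(M2−M1)/(6·2)=-1817/792, b=Δ1−h1·(2M1+M2)/6=2213/396
seg 2: a=5, c=M2/2=-7501/792, d=(M3−M2)/(6·1)=377/72, b=Δ2−h2·(2M2+M3)/6=-629/132
seg 3: a=-4, c=M3/2=1235/198, d=(M4−M3)/(6·3)=-6901/7128, b=Δ3−h3·(2M3+M4)/6=-6335/792
seg 4: a=2, c=M4/2=-1961/792, d=(M5−M4)/(6·3)=1961/7128, b=Δ4−h4·(2M4+M5)/6=1301/396
t_q=21/4 → seg 2, τ=1/4; S=5+-629/132·τ+-7501/792·τ²+377/72·τ³=55733/16896

  seg 0: a=4 b=-5777/792 c=0 d=3401/7128
  seg 1: a=-5 b=2213/396 c=3401/792 d=-1817/792
  seg 2: a=5 b=-629/132 c=-7501/792 d=377/72
  seg 3: a=-4 b=-6335/792 c=1235/198 d=-6901/7128
  seg 4: a=2 b=1301/396 c=-1961/792 d=1961/7128
S(21/4) = 55733/16896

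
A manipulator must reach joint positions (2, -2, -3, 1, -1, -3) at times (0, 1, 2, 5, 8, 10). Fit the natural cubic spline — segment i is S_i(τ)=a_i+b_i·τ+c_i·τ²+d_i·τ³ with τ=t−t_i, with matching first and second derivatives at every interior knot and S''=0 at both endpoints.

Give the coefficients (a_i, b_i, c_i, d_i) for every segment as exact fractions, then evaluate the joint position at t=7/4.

Δ: Δ0=-4, Δ1=-1, Δ2=4/3, Δ3=-2/3, Δ4=-1
row 1: diag=4, rhs=18; c'=1/4, d'=9/2
row 2: denom=8−1·1/4=31/4; d'=(14−1·9/2)/(31/4)=38/31
row 3: denom=12−3·12/31=336/31; d'=(-12−3·38/31)/(336/31)=-81/56
row 4: denom=10−3·31/112=1027/112; d'=(-2−3·-81/56)/(1027/112)=262/1027
back: M4=262/1027
back: M3=-81/56−31/112·262/1027=-1558/1027
back: M2=38/31−12/31·-1558/1027=1862/1027
back: M1=9/2−1/4·1862/1027=4156/1027
M: M0=0, M1=4156/1027, M2=1862/1027, M3=-1558/1027, M4=262/1027, M5=0
seg 0: a=2, c=M0/2=0, d=(M1−M0)/(6·1)=2078/3081, b=Δ0−h0·(2M0+M1)/6=-14402/3081
seg 1: a=-2, c=M1/2=2078/1027, d=(M2−M1)/(6·1)=-1147/3081, b=Δ1−h1·(2M1+M2)/6=-8168/3081
seg 2: a=-3, c=M2/2=931/1027, d=(M3−M2)/(6·3)=-190/1027, b=Δ2−h2·(2M2+M3)/6=859/3081
seg 3: a=1, c=M3/2=-779/1027, d=(M4−M3)/(6·3)=70/711, b=Δ3−h3·(2M3+M4)/6=2227/3081
seg 4: a=-1, c=M4/2=131/1027, d=(M5−M4)/(6·2)=-131/6162, b=Δ4−h4·(2M4+M5)/6=-3605/3081
t_q=7/4 → seg 1, τ=3/4; S=-2+-8168/3081·τ+2078/1027·τ²+-1147/3081·τ³=-197659/65728

  seg 0: a=2 b=-14402/3081 c=0 d=2078/3081
  seg 1: a=-2 b=-8168/3081 c=2078/1027 d=-1147/3081
  seg 2: a=-3 b=859/3081 c=931/1027 d=-190/1027
  seg 3: a=1 b=2227/3081 c=-779/1027 d=70/711
  seg 4: a=-1 b=-3605/3081 c=131/1027 d=-131/6162
S(7/4) = -197659/65728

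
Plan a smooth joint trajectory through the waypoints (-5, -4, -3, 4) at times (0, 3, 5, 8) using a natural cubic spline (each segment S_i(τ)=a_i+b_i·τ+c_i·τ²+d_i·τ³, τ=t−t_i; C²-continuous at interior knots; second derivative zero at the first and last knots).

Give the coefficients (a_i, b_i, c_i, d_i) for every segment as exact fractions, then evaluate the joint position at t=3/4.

  seg 0: a=-5 b=19/48 c=0 d=-1/144
  seg 1: a=-4 b=5/24 c=-1/16 d=5/48
  seg 2: a=-3 b=29/24 c=9/16 d=-1/16
S(3/4) = -4819/1024

Δ: Δ0=1/3, Δ1=1/2, Δ2=7/3
row 1: diag=10, rhs=1; c'=1/5, d'=1/10
row 2: denom=10−2·1/5=48/5; d'=(11−2·1/10)/(48/5)=9/8
back: M2=9/8
back: M1=1/10−1/5·9/8=-1/8
M: M0=0, M1=-1/8, M2=9/8, M3=0
seg 0: a=-5, c=M0/2=0, d=(M1−M0)/(6·3)=-1/144, b=Δ0−h0·(2M0+M1)/6=19/48
seg 1: a=-4, c=M1/2=-1/16, d=(M2−M1)/(6·2)=5/48, b=Δ1−h1·(2M1+M2)/6=5/24
seg 2: a=-3, c=M2/2=9/16, d=(M3−M2)/(6·3)=-1/16, b=Δ2−h2·(2M2+M3)/6=29/24
t_q=3/4 → seg 0, τ=3/4; S=-5+19/48·τ+0·τ²+-1/144·τ³=-4819/1024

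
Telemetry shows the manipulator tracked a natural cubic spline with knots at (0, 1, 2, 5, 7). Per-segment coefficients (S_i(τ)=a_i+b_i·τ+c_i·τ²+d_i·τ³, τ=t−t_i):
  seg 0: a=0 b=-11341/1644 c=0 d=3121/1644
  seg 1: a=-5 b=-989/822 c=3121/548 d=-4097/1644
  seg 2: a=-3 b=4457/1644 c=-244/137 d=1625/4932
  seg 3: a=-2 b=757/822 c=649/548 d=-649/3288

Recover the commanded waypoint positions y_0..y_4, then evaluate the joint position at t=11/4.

y_0 = S_0(0) = a_0 = 0
y_1 = S_1(0) = a_1 = -5
y_2 = S_2(0) = a_2 = -3
y_3 = S_3(0) = a_3 = -2
y_4 = S_3(2) = 3
t_q=11/4 is in segment 2 (τ=3/4); S_2(τ)=-64165/35072

y_0=0 y_1=-5 y_2=-3 y_3=-2 y_4=3
S(11/4) = -64165/35072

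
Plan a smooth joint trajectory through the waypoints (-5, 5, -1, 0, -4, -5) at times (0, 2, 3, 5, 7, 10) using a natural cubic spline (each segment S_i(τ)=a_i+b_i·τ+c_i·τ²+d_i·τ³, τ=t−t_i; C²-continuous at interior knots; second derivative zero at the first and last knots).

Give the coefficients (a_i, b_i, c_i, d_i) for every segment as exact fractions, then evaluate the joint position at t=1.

  seg 0: a=-5 b=3353/363 c=0 d=-769/726
  seg 1: a=5 b=-1261/363 c=-769/121 d=1390/363
  seg 2: a=-1 b=-155/33 c=621/121 d=-3679/2904
  seg 3: a=0 b=457/726 c=-1195/484 d=419/726
  seg 4: a=-4 b=-1685/726 c=481/484 d=-481/4356
S(1) = 769/242

Δ: Δ0=5, Δ1=-6, Δ2=1/2, Δ3=-2, Δ4=-1/3
row 1: diag=6, rhs=-66; c'=1/6, d'=-11
row 2: denom=6−1·1/6=35/6; d'=(39−1·-11)/(35/6)=60/7
row 3: denom=8−2·12/35=256/35; d'=(-15−2·60/7)/(256/35)=-1125/256
row 4: denom=10−2·35/128=605/64; d'=(10−2·-1125/256)/(605/64)=481/242
back: M4=481/242
back: M3=-1125/256−35/128·481/242=-1195/242
back: M2=60/7−12/35·-1195/242=1242/121
back: M1=-11−1/6·1242/121=-1538/121
M: M0=0, M1=-1538/121, M2=1242/121, M3=-1195/242, M4=481/242, M5=0
seg 0: a=-5, c=M0/2=0, d=(M1−M0)/(6·2)=-769/726, b=Δ0−h0·(2M0+M1)/6=3353/363
seg 1: a=5, c=M1/2=-769/121, d=(M2−M1)/(6·1)=1390/363, b=Δ1−h1·(2M1+M2)/6=-1261/363
seg 2: a=-1, c=M2/2=621/121, d=(M3−M2)/(6·2)=-3679/2904, b=Δ2−h2·(2M2+M3)/6=-155/33
seg 3: a=0, c=M3/2=-1195/484, d=(M4−M3)/(6·2)=419/726, b=Δ3−h3·(2M3+M4)/6=457/726
seg 4: a=-4, c=M4/2=481/484, d=(M5−M4)/(6·3)=-481/4356, b=Δ4−h4·(2M4+M5)/6=-1685/726
t_q=1 → seg 0, τ=1; S=-5+3353/363·τ+0·τ²+-769/726·τ³=769/242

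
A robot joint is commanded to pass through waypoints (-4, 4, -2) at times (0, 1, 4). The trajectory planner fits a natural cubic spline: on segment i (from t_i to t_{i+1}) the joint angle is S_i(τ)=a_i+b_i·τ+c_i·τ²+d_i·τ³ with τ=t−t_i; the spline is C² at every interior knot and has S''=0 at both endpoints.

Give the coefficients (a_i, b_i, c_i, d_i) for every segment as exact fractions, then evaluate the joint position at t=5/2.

  seg 0: a=-4 b=37/4 c=0 d=-5/4
  seg 1: a=4 b=11/2 c=-15/4 d=5/12
S(5/2) = 167/32

Δ: Δ0=8, Δ1=-2
row 1: diag=8, rhs=-60; c'=3/8, d'=-15/2
back: M1=-15/2
M: M0=0, M1=-15/2, M2=0
seg 0: a=-4, c=M0/2=0, d=(M1−M0)/(6·1)=-5/4, b=Δ0−h0·(2M0+M1)/6=37/4
seg 1: a=4, c=M1/2=-15/4, d=(M2−M1)/(6·3)=5/12, b=Δ1−h1·(2M1+M2)/6=11/2
t_q=5/2 → seg 1, τ=3/2; S=4+11/2·τ+-15/4·τ²+5/12·τ³=167/32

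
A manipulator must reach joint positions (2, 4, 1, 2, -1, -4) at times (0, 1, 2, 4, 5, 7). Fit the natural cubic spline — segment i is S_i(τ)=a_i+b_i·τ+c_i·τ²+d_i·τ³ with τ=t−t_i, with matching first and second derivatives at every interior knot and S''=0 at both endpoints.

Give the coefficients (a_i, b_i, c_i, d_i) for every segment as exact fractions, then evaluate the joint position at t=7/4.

Δ: Δ0=2, Δ1=-3, Δ2=1/2, Δ3=-3, Δ4=-3/2
row 1: diag=4, rhs=-30; c'=1/4, d'=-15/2
row 2: denom=6−1·1/4=23/4; d'=(21−1·-15/2)/(23/4)=114/23
row 3: denom=6−2·8/23=122/23; d'=(-21−2·114/23)/(122/23)=-711/122
row 4: denom=6−1·23/122=709/122; d'=(9−1·-711/122)/(709/122)=1809/709
back: M4=1809/709
back: M3=-711/122−23/122·1809/709=-4473/709
back: M2=114/23−8/23·-4473/709=5070/709
back: M1=-15/2−1/4·5070/709=-6585/709
M: M0=0, M1=-6585/709, M2=5070/709, M3=-4473/709, M4=1809/709, M5=0
seg 0: a=2, c=M0/2=0, d=(M1−M0)/(6·1)=-2195/1418, b=Δ0−h0·(2M0+M1)/6=5031/1418
seg 1: a=4, c=M1/2=-6585/1418, d=(M2−M1)/(6·1)=3885/1418, b=Δ1−h1·(2M1+M2)/6=-777/709
seg 2: a=1, c=M2/2=2535/709, d=(M3−M2)/(6·2)=-3181/2836, b=Δ2−h2·(2M2+M3)/6=-3069/1418
seg 3: a=2, c=M3/2=-4473/1418, d=(M4−M3)/(6·1)=1047/709, b=Δ3−h3·(2M3+M4)/6=-1875/1418
seg 4: a=-1, c=M4/2=1809/1418, d=(M5−M4)/(6·2)=-603/2836, b=Δ4−h4·(2M4+M5)/6=-4539/1418
t_q=7/4 → seg 1, τ=3/4; S=4+-777/709·τ+-6585/1418·τ²+3885/1418·τ³=156251/90752

  seg 0: a=2 b=5031/1418 c=0 d=-2195/1418
  seg 1: a=4 b=-777/709 c=-6585/1418 d=3885/1418
  seg 2: a=1 b=-3069/1418 c=2535/709 d=-3181/2836
  seg 3: a=2 b=-1875/1418 c=-4473/1418 d=1047/709
  seg 4: a=-1 b=-4539/1418 c=1809/1418 d=-603/2836
S(7/4) = 156251/90752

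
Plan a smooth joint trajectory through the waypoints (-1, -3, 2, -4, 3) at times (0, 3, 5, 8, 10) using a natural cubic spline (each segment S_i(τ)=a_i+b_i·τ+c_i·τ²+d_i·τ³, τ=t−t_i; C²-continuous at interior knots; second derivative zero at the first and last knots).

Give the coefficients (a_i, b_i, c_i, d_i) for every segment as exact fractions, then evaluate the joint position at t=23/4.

Δ: Δ0=-2/3, Δ1=5/2, Δ2=-2, Δ3=7/2
row 1: diag=10, rhs=19; c'=1/5, d'=19/10
row 2: denom=10−2·1/5=48/5; d'=(-27−2·19/10)/(48/5)=-77/24
row 3: denom=10−3·5/16=145/16; d'=(33−3·-77/24)/(145/16)=682/145
back: M3=682/145
back: M2=-77/24−5/16·682/145=-407/87
back: M1=19/10−1/5·-407/87=2467/870
M: M0=0, M1=2467/870, M2=-407/87, M3=682/145, M4=0
seg 0: a=-1, c=M0/2=0, d=(M1−M0)/(6·3)=2467/15660, b=Δ0−h0·(2M0+M1)/6=-1209/580
seg 1: a=-3, c=M1/2=2467/1740, d=(M2−M1)/(6·2)=-2179/3480, b=Δ1−h1·(2M1+M2)/6=629/290
seg 2: a=2, c=M2/2=-407/174, d=(M3−M2)/(6·3)=4081/7830, b=Δ2−h2·(2M2+M3)/6=142/435
seg 3: a=-4, c=M3/2=341/145, d=(M4−M3)/(6·2)=-341/870, b=Δ3−h3·(2M3+M4)/6=317/870
t_q=23/4 → seg 2, τ=3/4; S=2+142/435·τ+-407/174·τ²+4081/7830·τ³=4265/3712

  seg 0: a=-1 b=-1209/580 c=0 d=2467/15660
  seg 1: a=-3 b=629/290 c=2467/1740 d=-2179/3480
  seg 2: a=2 b=142/435 c=-407/174 d=4081/7830
  seg 3: a=-4 b=317/870 c=341/145 d=-341/870
S(23/4) = 4265/3712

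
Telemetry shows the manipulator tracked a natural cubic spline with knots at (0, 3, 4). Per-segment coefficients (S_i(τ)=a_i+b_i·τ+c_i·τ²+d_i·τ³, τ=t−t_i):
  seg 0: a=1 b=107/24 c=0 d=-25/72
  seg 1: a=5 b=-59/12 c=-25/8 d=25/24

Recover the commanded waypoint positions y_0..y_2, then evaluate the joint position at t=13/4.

y_0 = S_0(0) = a_0 = 1
y_1 = S_1(0) = a_1 = 5
y_2 = S_1(1) = -2
t_q=13/4 is in segment 1 (τ=1/4); S_1(τ)=1839/512

y_0=1 y_1=5 y_2=-2
S(13/4) = 1839/512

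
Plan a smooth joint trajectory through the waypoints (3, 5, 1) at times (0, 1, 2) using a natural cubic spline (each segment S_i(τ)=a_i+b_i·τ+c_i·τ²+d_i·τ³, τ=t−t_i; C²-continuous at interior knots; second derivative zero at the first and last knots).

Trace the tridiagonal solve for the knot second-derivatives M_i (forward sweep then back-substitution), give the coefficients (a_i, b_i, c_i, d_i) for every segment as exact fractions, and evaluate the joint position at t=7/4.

Δ: Δ0=2, Δ1=-4
row 1: diag=4, rhs=-36; c'=1/4, d'=-9
back: M1=-9
M: M0=0, M1=-9, M2=0
seg 0: a=3, c=M0/2=0, d=(M1−M0)/(6·1)=-3/2, b=Δ0−h0·(2M0+M1)/6=7/2
seg 1: a=5, c=M1/2=-9/2, d=(M2−M1)/(6·1)=3/2, b=Δ1−h1·(2M1+M2)/6=-1
t_q=7/4 → seg 1, τ=3/4; S=5+-1·τ+-9/2·τ²+3/2·τ³=301/128

  seg 0: a=3 b=7/2 c=0 d=-3/2
  seg 1: a=5 b=-1 c=-9/2 d=3/2
S(7/4) = 301/128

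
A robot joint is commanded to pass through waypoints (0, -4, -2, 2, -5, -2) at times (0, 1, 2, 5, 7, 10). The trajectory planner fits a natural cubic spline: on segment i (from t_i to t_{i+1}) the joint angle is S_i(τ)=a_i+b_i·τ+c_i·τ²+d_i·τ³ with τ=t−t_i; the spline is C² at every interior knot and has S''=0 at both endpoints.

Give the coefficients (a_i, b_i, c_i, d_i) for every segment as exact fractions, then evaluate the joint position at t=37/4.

  seg 0: a=0 b=-601/109 c=0 d=165/109
  seg 1: a=-4 b=-106/109 c=495/109 d=-171/109
  seg 2: a=-2 b=371/109 c=-18/109 d=-515/2943
  seg 3: a=2 b=-252/109 c=-569/327 d=1499/2616
  seg 4: a=-5 b=-1567/654 c=2221/1308 d=-2221/11772
S(37/4) = -110051/27904

Δ: Δ0=-4, Δ1=2, Δ2=4/3, Δ3=-7/2, Δ4=1
row 1: diag=4, rhs=36; c'=1/4, d'=9
row 2: denom=8−1·1/4=31/4; d'=(-4−1·9)/(31/4)=-52/31
row 3: denom=10−3·12/31=274/31; d'=(-29−3·-52/31)/(274/31)=-743/274
row 4: denom=10−2·31/137=1308/137; d'=(27−2·-743/274)/(1308/137)=2221/654
back: M4=2221/654
back: M3=-743/274−31/137·2221/654=-1138/327
back: M2=-52/31−12/31·-1138/327=-36/109
back: M1=9−1/4·-36/109=990/109
M: M0=0, M1=990/109, M2=-36/109, M3=-1138/327, M4=2221/654, M5=0
seg 0: a=0, c=M0/2=0, d=(M1−M0)/(6·1)=165/109, b=Δ0−h0·(2M0+M1)/6=-601/109
seg 1: a=-4, c=M1/2=495/109, d=(M2−M1)/(6·1)=-171/109, b=Δ1−h1·(2M1+M2)/6=-106/109
seg 2: a=-2, c=M2/2=-18/109, d=(M3−M2)/(6·3)=-515/2943, b=Δ2−h2·(2M2+M3)/6=371/109
seg 3: a=2, c=M3/2=-569/327, d=(M4−M3)/(6·2)=1499/2616, b=Δ3−h3·(2M3+M4)/6=-252/109
seg 4: a=-5, c=M4/2=2221/1308, d=(M5−M4)/(6·3)=-2221/11772, b=Δ4−h4·(2M4+M5)/6=-1567/654
t_q=37/4 → seg 4, τ=9/4; S=-5+-1567/654·τ+2221/1308·τ²+-2221/11772·τ³=-110051/27904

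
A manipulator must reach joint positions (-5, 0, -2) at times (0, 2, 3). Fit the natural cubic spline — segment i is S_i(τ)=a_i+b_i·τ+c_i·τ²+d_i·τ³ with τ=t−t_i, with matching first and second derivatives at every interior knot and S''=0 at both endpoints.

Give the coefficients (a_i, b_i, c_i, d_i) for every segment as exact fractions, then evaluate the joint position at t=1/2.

Δ: Δ0=5/2, Δ1=-2
row 1: diag=6, rhs=-27; c'=1/6, d'=-9/2
back: M1=-9/2
M: M0=0, M1=-9/2, M2=0
seg 0: a=-5, c=M0/2=0, d=(M1−M0)/(6·2)=-3/8, b=Δ0−h0·(2M0+M1)/6=4
seg 1: a=0, c=M1/2=-9/4, d=(M2−M1)/(6·1)=3/4, b=Δ1−h1·(2M1+M2)/6=-1/2
t_q=1/2 → seg 0, τ=1/2; S=-5+4·τ+0·τ²+-3/8·τ³=-195/64

  seg 0: a=-5 b=4 c=0 d=-3/8
  seg 1: a=0 b=-1/2 c=-9/4 d=3/4
S(1/2) = -195/64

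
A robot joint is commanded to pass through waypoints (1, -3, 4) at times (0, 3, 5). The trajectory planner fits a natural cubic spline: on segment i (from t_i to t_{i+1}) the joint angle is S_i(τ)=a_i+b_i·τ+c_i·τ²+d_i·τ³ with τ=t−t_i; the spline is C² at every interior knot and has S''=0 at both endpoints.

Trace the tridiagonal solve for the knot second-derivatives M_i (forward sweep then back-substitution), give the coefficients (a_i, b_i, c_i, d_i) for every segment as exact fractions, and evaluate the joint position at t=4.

Δ: Δ0=-4/3, Δ1=7/2
row 1: diag=10, rhs=29; c'=1/5, d'=29/10
back: M1=29/10
M: M0=0, M1=29/10, M2=0
seg 0: a=1, c=M0/2=0, d=(M1−M0)/(6·3)=29/180, b=Δ0−h0·(2M0+M1)/6=-167/60
seg 1: a=-3, c=M1/2=29/20, d=(M2−M1)/(6·2)=-29/120, b=Δ1−h1·(2M1+M2)/6=47/30
t_q=4 → seg 1, τ=1; S=-3+47/30·τ+29/20·τ²+-29/120·τ³=-9/40

  seg 0: a=1 b=-167/60 c=0 d=29/180
  seg 1: a=-3 b=47/30 c=29/20 d=-29/120
S(4) = -9/40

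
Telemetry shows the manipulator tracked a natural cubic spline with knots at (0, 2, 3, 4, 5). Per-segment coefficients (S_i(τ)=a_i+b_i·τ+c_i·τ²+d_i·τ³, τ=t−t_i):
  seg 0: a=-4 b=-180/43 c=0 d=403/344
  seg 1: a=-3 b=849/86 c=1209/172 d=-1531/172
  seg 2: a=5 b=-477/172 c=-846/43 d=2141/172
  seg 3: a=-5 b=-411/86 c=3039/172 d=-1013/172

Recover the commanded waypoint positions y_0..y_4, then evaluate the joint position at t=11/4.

y_0 = S_0(0) = a_0 = -4
y_1 = S_1(0) = a_1 = -3
y_2 = S_2(0) = a_2 = 5
y_3 = S_3(0) = a_3 = -5
y_4 = S_3(1) = 2
t_q=11/4 is in segment 1 (τ=3/4); S_1(τ)=50667/11008

y_0=-4 y_1=-3 y_2=5 y_3=-5 y_4=2
S(11/4) = 50667/11008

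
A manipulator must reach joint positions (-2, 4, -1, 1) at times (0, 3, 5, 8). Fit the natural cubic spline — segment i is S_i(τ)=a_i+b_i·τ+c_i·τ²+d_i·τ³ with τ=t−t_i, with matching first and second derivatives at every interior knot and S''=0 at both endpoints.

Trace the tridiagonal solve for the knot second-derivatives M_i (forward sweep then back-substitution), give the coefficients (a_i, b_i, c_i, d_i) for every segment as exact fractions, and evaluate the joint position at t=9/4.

Δ: Δ0=2, Δ1=-5/2, Δ2=2/3
row 1: diag=10, rhs=-27; c'=1/5, d'=-27/10
row 2: denom=10−2·1/5=48/5; d'=(19−2·-27/10)/(48/5)=61/24
back: M2=61/24
back: M1=-27/10−1/5·61/24=-77/24
M: M0=0, M1=-77/24, M2=61/24, M3=0
seg 0: a=-2, c=M0/2=0, d=(M1−M0)/(6·3)=-77/432, b=Δ0−h0·(2M0+M1)/6=173/48
seg 1: a=4, c=M1/2=-77/48, d=(M2−M1)/(6·2)=23/48, b=Δ1−h1·(2M1+M2)/6=-29/24
seg 2: a=-1, c=M2/2=61/48, d=(M3−M2)/(6·3)=-61/432, b=Δ2−h2·(2M2+M3)/6=-15/8
t_q=9/4 → seg 0, τ=9/4; S=-2+173/48·τ+0·τ²+-77/432·τ³=4177/1024

  seg 0: a=-2 b=173/48 c=0 d=-77/432
  seg 1: a=4 b=-29/24 c=-77/48 d=23/48
  seg 2: a=-1 b=-15/8 c=61/48 d=-61/432
S(9/4) = 4177/1024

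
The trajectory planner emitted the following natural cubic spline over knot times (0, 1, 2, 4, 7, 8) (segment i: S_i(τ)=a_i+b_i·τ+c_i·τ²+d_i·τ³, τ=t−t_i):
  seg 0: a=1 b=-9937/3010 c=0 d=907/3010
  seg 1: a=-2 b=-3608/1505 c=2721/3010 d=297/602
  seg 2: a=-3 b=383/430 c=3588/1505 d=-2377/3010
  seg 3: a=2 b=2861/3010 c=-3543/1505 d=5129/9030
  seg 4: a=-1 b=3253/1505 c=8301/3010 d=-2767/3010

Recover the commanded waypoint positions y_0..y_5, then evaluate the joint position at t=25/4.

y_0 = S_0(0) = a_0 = 1
y_1 = S_1(0) = a_1 = -2
y_2 = S_2(0) = a_2 = -3
y_3 = S_3(0) = a_3 = 2
y_4 = S_4(0) = a_4 = -1
y_5 = S_4(1) = 3
t_q=25/4 is in segment 3 (τ=9/4); S_3(τ)=-252253/192640

y_0=1 y_1=-2 y_2=-3 y_3=2 y_4=-1 y_5=3
S(25/4) = -252253/192640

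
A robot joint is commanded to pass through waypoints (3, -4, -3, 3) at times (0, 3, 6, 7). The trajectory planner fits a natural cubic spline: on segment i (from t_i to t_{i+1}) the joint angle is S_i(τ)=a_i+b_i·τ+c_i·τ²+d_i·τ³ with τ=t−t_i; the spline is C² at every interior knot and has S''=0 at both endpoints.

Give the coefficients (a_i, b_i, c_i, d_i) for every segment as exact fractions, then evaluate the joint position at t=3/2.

  seg 0: a=3 b=-72/29 c=0 d=13/783
  seg 1: a=-4 b=-59/29 c=13/87 d=167/783
  seg 2: a=-3 b=134/29 c=60/29 d=-20/29
S(3/2) = -155/232

Δ: Δ0=-7/3, Δ1=1/3, Δ2=6
row 1: diag=12, rhs=16; c'=1/4, d'=4/3
row 2: denom=8−3·1/4=29/4; d'=(34−3·4/3)/(29/4)=120/29
back: M2=120/29
back: M1=4/3−1/4·120/29=26/87
M: M0=0, M1=26/87, M2=120/29, M3=0
seg 0: a=3, c=M0/2=0, d=(M1−M0)/(6·3)=13/783, b=Δ0−h0·(2M0+M1)/6=-72/29
seg 1: a=-4, c=M1/2=13/87, d=(M2−M1)/(6·3)=167/783, b=Δ1−h1·(2M1+M2)/6=-59/29
seg 2: a=-3, c=M2/2=60/29, d=(M3−M2)/(6·1)=-20/29, b=Δ2−h2·(2M2+M3)/6=134/29
t_q=3/2 → seg 0, τ=3/2; S=3+-72/29·τ+0·τ²+13/783·τ³=-155/232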